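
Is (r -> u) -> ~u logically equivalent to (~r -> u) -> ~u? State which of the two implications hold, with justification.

Both directions hold.

(⇒) Assume the antecedent. If r is true, the antecedent forces (r = T, u = F), and (~r -> u) -> ~u holds there. If r is false, the antecedent forces (r = F, u = F), and (~r -> u) -> ~u holds there. Either way (~r -> u) -> ~u holds.

(⇐) Assume the antecedent. If r is true, the antecedent forces (r = T, u = F), and (r -> u) -> ~u holds there. If r is false, the antecedent forces (r = F, u = F), and (r -> u) -> ~u holds there. Either way (r -> u) -> ~u holds.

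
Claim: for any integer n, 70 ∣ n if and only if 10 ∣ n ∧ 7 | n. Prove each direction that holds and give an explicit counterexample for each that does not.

[⇒] If 70 ∣ n, write n = 70q. Since 70 = 7·10, n = 10·(7q), so 10 ∣ n; and since 70 = 10·7, n = 7·(10q), so 7 ∣ n.

[⇐] Suppose 10 ∣ n and 7 ∣ n. Any common multiple of 10 and 7 is a multiple of their lcm; here gcd(10, 7) = 1, so lcm(10, 7) = 10·7 = 70, so 70 ∣ n.

Both implications hold.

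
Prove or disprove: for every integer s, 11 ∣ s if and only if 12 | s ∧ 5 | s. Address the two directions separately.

Forward direction. This fails: take s = 11. Certainly 11 ∣ 11, but 12 ∤ 11.

Converse. This fails: take s = 60. Both 12 ∣ 60 and 5 ∣ 60, yet 60 is not a multiple of 11 (since 60 = 5·11 + 5), so 11 ∤ 60.

(⇒) fails and (⇐) fails.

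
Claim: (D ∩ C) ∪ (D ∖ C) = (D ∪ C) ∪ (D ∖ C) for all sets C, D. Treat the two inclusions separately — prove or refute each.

The sets are not equal: only the forward inclusion holds.

(⊇) This inclusion fails. Take C = {1}, D = ∅; then 1 ∈ (D ∪ C) ∪ (D ∖ C) but 1 ∉ (D ∩ C) ∪ (D ∖ C).

(⊆) Let x ∈ (D ∩ C) ∪ (D ∖ C). Then either x ∈ D and x ∉ C; or x ∈ C ∩ D. In each case x ∈ (D ∪ C) ∪ (D ∖ C), so (D ∩ C) ∪ (D ∖ C) ⊆ (D ∪ C) ∪ (D ∖ C).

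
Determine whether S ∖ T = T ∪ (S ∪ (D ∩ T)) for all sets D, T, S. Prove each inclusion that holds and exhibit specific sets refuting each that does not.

The sets are not equal: only the forward inclusion holds.

Forward inclusion. Let x ∈ S ∖ T. Then either x ∈ S and x ∉ D, T; or x ∈ D ∩ S and x ∉ T. In each case x ∈ T ∪ (S ∪ (D ∩ T)), so S ∖ T ⊆ T ∪ (S ∪ (D ∩ T)).

Reverse inclusion. This inclusion fails. Take D = ∅, T = {1}, S = ∅; then 1 ∈ T ∪ (S ∪ (D ∩ T)) but 1 ∉ S ∖ T.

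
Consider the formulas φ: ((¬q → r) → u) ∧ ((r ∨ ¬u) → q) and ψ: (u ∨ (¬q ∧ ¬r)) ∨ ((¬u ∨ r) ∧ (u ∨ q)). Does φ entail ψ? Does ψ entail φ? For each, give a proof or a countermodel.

(→) Assume the antecedent. If u is true, the consequent reduces to true regardless of the other variables. If u is false, the antecedent cannot hold. Either way the consequent holds.

(←) This fails. Under u = F, q = F, r = F, the left side is false but the right side is true.

Not equivalent: only (⇒) holds.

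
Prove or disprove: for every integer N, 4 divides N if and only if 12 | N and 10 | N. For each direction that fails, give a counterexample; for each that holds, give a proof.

Only the reverse direction holds.

[⇒] This fails: take N = 4. Certainly 4 ∣ 4, but 12 ∤ 4.

[⇐] Suppose 12 ∣ N and 10 ∣ N. Any common multiple of 12 and 10 is a multiple of their lcm; here lcm(12, 10) = 12·10/gcd(12, 10) = 120/2 = 60, so 60 ∣ N. Since 4 ∣ 60, it follows that 4 ∣ N.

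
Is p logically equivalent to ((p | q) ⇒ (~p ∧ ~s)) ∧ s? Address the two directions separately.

(⇒) This fails. Under q = F, p = T, s = F, the left side is true but the right side is false.

(⇐) This fails. Under q = F, p = F, s = T, the left side is false but the right side is true.

Both directions fail.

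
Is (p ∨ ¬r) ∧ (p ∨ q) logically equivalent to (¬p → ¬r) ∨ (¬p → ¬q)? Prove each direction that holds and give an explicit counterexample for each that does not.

(⇒) holds; (⇐) fails.

(⟹) Assume the antecedent. If r is true, the antecedent forces (q = F, r = T, p = T) or (q = T, r = T, p = T), and (¬p → ¬r) ∨ (¬p → ¬q) holds there. If r is false, (¬p → ¬r) ∨ (¬p → ¬q) reduces to true regardless of the other variables. Either way (¬p → ¬r) ∨ (¬p → ¬q) holds.

(⟸) This fails. Under q = F, r = F, p = F, the left side is false but the right side is true.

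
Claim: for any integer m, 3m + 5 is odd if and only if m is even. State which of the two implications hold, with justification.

(→) Suppose 3m + 5 is odd. Since 3 is odd, 3m and m have the same parity, so 3m + 5 ≡ m + 5 (mod 2). As 5 is odd, 3m + 5 is odd exactly when m is even. Thus m is even.

(←) Conversely, suppose m is even; write m = 2j. Then 3m + 5 = 3·(2j) + 5 = 2·3j + 5, which is odd.

Both implications hold.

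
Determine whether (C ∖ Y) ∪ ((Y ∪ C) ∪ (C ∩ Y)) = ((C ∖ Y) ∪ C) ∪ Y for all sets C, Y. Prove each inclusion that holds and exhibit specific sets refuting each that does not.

Both inclusions hold.

(⊇) Let x ∈ ((C ∖ Y) ∪ C) ∪ Y. Then either x ∈ C and x ∉ Y; or x ∈ Y and x ∉ C; or x ∈ C ∩ Y. In each case x ∈ (C ∖ Y) ∪ ((Y ∪ C) ∪ (C ∩ Y)), so ((C ∖ Y) ∪ C) ∪ Y ⊆ (C ∖ Y) ∪ ((Y ∪ C) ∪ (C ∩ Y)).

(⊆) Let x ∈ (C ∖ Y) ∪ ((Y ∪ C) ∪ (C ∩ Y)). Then either x ∈ C and x ∉ Y; or x ∈ Y and x ∉ C; or x ∈ C ∩ Y. In each case x ∈ ((C ∖ Y) ∪ C) ∪ Y, so (C ∖ Y) ∪ ((Y ∪ C) ∪ (C ∩ Y)) ⊆ ((C ∖ Y) ∪ C) ∪ Y.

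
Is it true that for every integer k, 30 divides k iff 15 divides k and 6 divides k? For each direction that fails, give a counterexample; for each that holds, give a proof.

(⇒) If 30 ∣ k, write k = 30q. Since 30 = 2·15, k = 15·(2q), so 15 ∣ k; and since 30 = 5·6, k = 6·(5q), so 6 ∣ k.

(⇐) Suppose 15 ∣ k and 6 ∣ k. Any common multiple of 15 and 6 is a multiple of their lcm; here lcm(15, 6) = 15·6/gcd(15, 6) = 90/3 = 30, so 30 ∣ k.

Both implications hold.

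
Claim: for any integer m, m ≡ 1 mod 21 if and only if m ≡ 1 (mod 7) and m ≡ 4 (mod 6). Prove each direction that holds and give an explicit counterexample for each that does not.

Only the reverse direction holds.

[⇒] This fails: m = 1 gives 1 ≡ 1 (mod 21) but 1 ≡ 1 (mod 6), so the conjunction on the right does not hold.

[⇐] Conversely, if m ≡ 1 (mod 7) and m ≡ 4 (mod 6), then by the Chinese remainder theorem m ≡ 22 (mod 42). Since 22 ≡ 1 (mod 21) and 21 ∣ 42, we get m ≡ 1 (mod 21).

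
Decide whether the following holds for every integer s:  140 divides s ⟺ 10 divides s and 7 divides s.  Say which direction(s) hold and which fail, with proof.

(⇒) holds; (⇐) fails.

Forward direction. If 140 ∣ s, write s = 140q. Since 140 = 14·10, s = 10·(14q), so 10 ∣ s; and since 140 = 20·7, s = 7·(20q), so 7 ∣ s.

Converse. This fails: take s = 70. Both 10 ∣ 70 and 7 ∣ 70, yet 70 is not a multiple of 140 (since 70 = 0·140 + 70), so 140 ∤ 70.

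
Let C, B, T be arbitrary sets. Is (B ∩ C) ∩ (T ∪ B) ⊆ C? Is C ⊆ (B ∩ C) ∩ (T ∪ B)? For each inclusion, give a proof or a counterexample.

Forward inclusion. Let x ∈ (B ∩ C) ∩ (T ∪ B). Then either x ∈ C ∩ B and x ∉ T; or x ∈ C ∩ B ∩ T. In each case x ∈ C, so (B ∩ C) ∩ (T ∪ B) ⊆ C.

Reverse inclusion. This inclusion fails. Take C = {1}, B = ∅, T = ∅; then 1 ∈ C but 1 ∉ (B ∩ C) ∩ (T ∪ B).

(⊆) holds; (⊇) fails.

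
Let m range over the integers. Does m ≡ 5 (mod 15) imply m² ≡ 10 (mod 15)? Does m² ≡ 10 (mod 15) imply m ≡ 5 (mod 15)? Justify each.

(→) Suppose m ≡ 5 (mod 15). Write m = 15j + 5. Then (15j + 5)² = 225j² + 150j + 25 = 15(15j² + 10j + 1) + 10, so m² ≡ 10 (mod 15).

(←) This fails: take m = 10. Then 10² = 100 ≡ 10 (mod 15), yet 10 ≡ 10 (mod 15), not 5.

(⇒) holds; (⇐) fails.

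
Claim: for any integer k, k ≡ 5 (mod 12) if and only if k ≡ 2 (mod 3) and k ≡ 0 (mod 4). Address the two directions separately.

(→) This fails: k = 5 gives 5 ≡ 5 (mod 12) but 5 ≡ 1 (mod 4), so the conjunction on the right does not hold.

(←) This fails: k = 8 satisfies both congruences on the right (8 ≡ 2 mod 3 and 8 ≡ 0 mod 4) yet 8 ≡ 8 (mod 12), not 5.

Neither direction holds.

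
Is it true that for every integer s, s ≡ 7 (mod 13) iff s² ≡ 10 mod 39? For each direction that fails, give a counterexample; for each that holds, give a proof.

(⇒) fails and (⇐) fails.

[⇒] This fails: take s = 33. Then 33 ≡ 7 (mod 13), but 33² = 1089 ≡ 36 (mod 39), not 10.

[⇐] This fails: take s = 19. Then 19² = 361 ≡ 10 (mod 39), yet 19 ≡ 6 (mod 13), not 7.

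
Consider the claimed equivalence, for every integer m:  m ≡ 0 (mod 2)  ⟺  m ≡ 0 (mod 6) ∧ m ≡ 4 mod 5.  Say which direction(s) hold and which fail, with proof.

[⇒] This fails: m = 0 gives 0 ≡ 0 (mod 2) but 0 ≡ 0 (mod 5), so the conjunction on the right does not hold.

[⇐] Conversely, if m ≡ 0 (mod 6) and m ≡ 4 (mod 5), then by the Chinese remainder theorem m ≡ 24 (mod 30). Since 24 ≡ 0 (mod 2) and 2 ∣ 30, we get m ≡ 0 (mod 2).

The forward direction fails; the converse holds.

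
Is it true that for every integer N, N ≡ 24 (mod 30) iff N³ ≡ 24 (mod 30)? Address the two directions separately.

Both directions hold.

(⟹) Suppose N ≡ 24 (mod 30). Write N = 30j + 24. Then (30j + 24)³ = 27000j³ + 64800j² + 51840j + 13824 = 30(900j³ + 2160j² + 1728j + 460) + 24, so N³ ≡ 24 (mod 30).

(⟸) Conversely, suppose N³ ≡ 24 (mod 30). The only residue r in {0, …, 29} with r³ ≡ 24 (mod 30) is r = 24, so N ≡ 24 (mod 30).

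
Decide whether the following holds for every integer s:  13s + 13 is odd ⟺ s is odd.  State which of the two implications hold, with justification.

(⇒) fails and (⇐) fails.

(⇒) This fails: s = 0 gives 13s + 13 = 13, which is odd, but 0 is even, not odd.

(⇐) This also fails: s = 7 is odd, but 13s + 13 = 104 is even, not odd.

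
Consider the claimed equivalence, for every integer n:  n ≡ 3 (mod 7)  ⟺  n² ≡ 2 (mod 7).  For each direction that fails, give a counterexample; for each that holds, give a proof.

Forward direction. Suppose n ≡ 3 (mod 7). Write n = 7j + 3. Then (7j + 3)² = 49j² + 42j + 9 = 7(7j² + 6j + 1) + 2, so n² ≡ 2 (mod 7).

Converse. This fails: take n = 4. Then 4² = 16 ≡ 2 (mod 7), yet 4 ≡ 4 (mod 7), not 3.

The forward direction holds; the converse fails.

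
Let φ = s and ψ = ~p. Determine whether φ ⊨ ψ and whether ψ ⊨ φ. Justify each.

(⇒) This fails. Under s = T, p = T, the left side is true but the right side is false.

(⇐) This fails. Under s = F, p = F, the left side is false but the right side is true.

Neither direction holds.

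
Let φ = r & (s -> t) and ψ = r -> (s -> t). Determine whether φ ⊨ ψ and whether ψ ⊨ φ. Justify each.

(⇒) Assume the antecedent. If s is true, the antecedent forces (s = T, t = T, r = T), and r -> (s -> t) holds there. If s is false, r -> (s -> t) reduces to true regardless of the other variables. Either way r -> (s -> t) holds.

(⇐) This fails. Under s = F, t = F, r = F, the left side is false but the right side is true.

Only the forward direction holds.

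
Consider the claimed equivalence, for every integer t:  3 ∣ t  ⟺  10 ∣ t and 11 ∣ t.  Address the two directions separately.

(→) This fails: take t = 3. Certainly 3 ∣ 3, but 10 ∤ 3.

(←) This fails: take t = 110. Both 10 ∣ 110 and 11 ∣ 110, yet 110 is not a multiple of 3 (since 110 = 36·3 + 2), so 3 ∤ 110.

(⇒) fails and (⇐) fails.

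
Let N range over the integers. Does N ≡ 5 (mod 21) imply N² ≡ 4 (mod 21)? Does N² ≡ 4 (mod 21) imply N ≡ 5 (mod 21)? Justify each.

Not equivalent: only (⇒) holds.

(→) Suppose N ≡ 5 (mod 21). Write N = 21j + 5. Then (21j + 5)² = 441j² + 210j + 25 = 21(21j² + 10j + 1) + 4, so N² ≡ 4 (mod 21).

(←) This fails: take N = 2. Then 2² = 4 ≡ 4 (mod 21), yet 2 ≡ 2 (mod 21), not 5.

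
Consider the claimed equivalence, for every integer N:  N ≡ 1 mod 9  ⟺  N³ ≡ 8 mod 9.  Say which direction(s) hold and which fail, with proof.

(→) This fails: take N = 1. Then 1 ≡ 1 (mod 9), but 1³ = 1 ≡ 1 (mod 9), not 8.

(←) This fails: take N = 2. Then 2³ = 8 ≡ 8 (mod 9), yet 2 ≡ 2 (mod 9), not 1.

Both directions fail.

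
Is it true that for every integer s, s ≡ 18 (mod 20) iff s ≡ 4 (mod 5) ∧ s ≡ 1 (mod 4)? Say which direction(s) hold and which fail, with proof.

[⇒] This fails: s = 18 gives 18 ≡ 18 (mod 20) but 18 ≡ 3 (mod 5), so the conjunction on the right does not hold.

[⇐] This fails: s = 9 satisfies both congruences on the right (9 ≡ 4 mod 5 and 9 ≡ 1 mod 4) yet 9 ≡ 9 (mod 20), not 18.

Neither implication holds.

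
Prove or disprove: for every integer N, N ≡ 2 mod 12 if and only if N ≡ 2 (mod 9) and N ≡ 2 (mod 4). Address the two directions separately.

(→) This fails: N = 26 gives 26 ≡ 2 (mod 12) but 26 ≡ 8 (mod 9), so the conjunction on the right does not hold.

(←) Conversely, if N ≡ 2 (mod 9) and N ≡ 2 (mod 4), then by the Chinese remainder theorem N ≡ 2 (mod 36). Since 2 ≡ 2 (mod 12) and 12 ∣ 36, we get N ≡ 2 (mod 12).

Only the reverse direction holds.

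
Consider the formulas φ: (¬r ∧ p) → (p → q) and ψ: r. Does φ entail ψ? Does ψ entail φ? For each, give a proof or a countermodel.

Only the reverse direction holds.

(⇒) This fails. Under q = F, r = F, p = F, the left side is true but the right side is false.

(⇐) Assume the antecedent. If q is true, (¬r ∧ p) → (p → q) reduces to true regardless of the other variables. If q is false, the antecedent forces (q = F, r = T, p = F) or (q = F, r = T, p = T), and (¬r ∧ p) → (p → q) holds there. Either way (¬r ∧ p) → (p → q) holds.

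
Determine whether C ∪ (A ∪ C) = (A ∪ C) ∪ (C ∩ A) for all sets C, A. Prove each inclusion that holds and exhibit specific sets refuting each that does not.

Reverse inclusion. Let x ∈ (A ∪ C) ∪ (C ∩ A). Then either x ∈ C and x ∉ A; or x ∈ A and x ∉ C; or x ∈ C ∩ A. In each case x ∈ C ∪ (A ∪ C), so (A ∪ C) ∪ (C ∩ A) ⊆ C ∪ (A ∪ C).

Forward inclusion. Let x ∈ C ∪ (A ∪ C). Then either x ∈ C and x ∉ A; or x ∈ A and x ∉ C; or x ∈ C ∩ A. In each case x ∈ (A ∪ C) ∪ (C ∩ A), so C ∪ (A ∪ C) ⊆ (A ∪ C) ∪ (C ∩ A).

Both inclusions hold.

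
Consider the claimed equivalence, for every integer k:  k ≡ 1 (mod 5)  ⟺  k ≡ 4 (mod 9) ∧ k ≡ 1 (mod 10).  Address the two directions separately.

(→) This fails: k = 1 gives 1 ≡ 1 (mod 5) but 1 ≡ 1 (mod 9), so the conjunction on the right does not hold.

(←) Conversely, if k ≡ 4 (mod 9) and k ≡ 1 (mod 10), then by the Chinese remainder theorem k ≡ 31 (mod 90). Since 31 ≡ 1 (mod 5) and 5 ∣ 90, we get k ≡ 1 (mod 5).

Not equivalent: only (⇐) holds.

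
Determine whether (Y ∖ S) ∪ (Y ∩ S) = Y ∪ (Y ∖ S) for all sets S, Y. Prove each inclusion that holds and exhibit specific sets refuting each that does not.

(⊆) Let x ∈ (Y ∖ S) ∪ (Y ∩ S). Then either x ∈ Y and x ∉ S; or x ∈ S ∩ Y. In each case x ∈ Y ∪ (Y ∖ S), so (Y ∖ S) ∪ (Y ∩ S) ⊆ Y ∪ (Y ∖ S).

(⊇) Let x ∈ Y ∪ (Y ∖ S). Then either x ∈ Y and x ∉ S; or x ∈ S ∩ Y. In each case x ∈ (Y ∖ S) ∪ (Y ∩ S), so Y ∪ (Y ∖ S) ⊆ (Y ∖ S) ∪ (Y ∩ S).

Both inclusions hold; the sets are equal.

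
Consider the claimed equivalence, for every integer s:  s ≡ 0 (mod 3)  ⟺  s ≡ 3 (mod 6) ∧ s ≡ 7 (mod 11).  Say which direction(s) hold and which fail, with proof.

(→) This fails: s = 0 gives 0 ≡ 0 (mod 3) but 0 ≡ 0 (mod 6), so the conjunction on the right does not hold.

(←) Conversely, if s ≡ 3 (mod 6) and s ≡ 7 (mod 11), then by the Chinese remainder theorem s ≡ 51 (mod 66). Since 51 ≡ 0 (mod 3) and 3 ∣ 66, we get s ≡ 0 (mod 3).

Only the reverse direction holds.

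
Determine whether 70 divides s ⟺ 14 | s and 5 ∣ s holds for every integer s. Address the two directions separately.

[⇐] Suppose 14 ∣ s and 5 ∣ s. Any common multiple of 14 and 5 is a multiple of their lcm; here gcd(14, 5) = 1, so lcm(14, 5) = 14·5 = 70, so 70 ∣ s.

[⇒] If 70 ∣ s, write s = 70q. Since 70 = 5·14, s = 14·(5q), so 14 ∣ s; and since 70 = 14·5, s = 5·(14q), so 5 ∣ s.

Equivalent; both directions hold.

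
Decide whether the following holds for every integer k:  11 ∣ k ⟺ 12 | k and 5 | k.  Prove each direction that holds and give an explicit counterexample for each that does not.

Forward direction. This fails: take k = 11. Certainly 11 ∣ 11, but 12 ∤ 11.

Converse. This fails: take k = 60. Both 12 ∣ 60 and 5 ∣ 60, yet 60 is not a multiple of 11 (since 60 = 5·11 + 5), so 11 ∤ 60.

(⇒) fails and (⇐) fails.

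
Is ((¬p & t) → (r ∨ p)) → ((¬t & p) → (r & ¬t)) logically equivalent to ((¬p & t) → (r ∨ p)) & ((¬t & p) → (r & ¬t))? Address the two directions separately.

The forward direction fails; the converse holds.

[⇐] Assume the antecedent. If r is true, the consequent reduces to true regardless of the other variables. If r is false, the antecedent forces (t = F, p = F, r = F) or (t = T, p = T, r = F), and the consequent holds there. Either way the consequent holds.

[⇒] This fails. Under t = T, p = F, r = F, the left side is true but the right side is false.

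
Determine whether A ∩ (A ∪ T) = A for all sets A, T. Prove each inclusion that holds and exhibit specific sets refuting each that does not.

Forward inclusion. Let x ∈ A ∩ (A ∪ T). Then either x ∈ A and x ∉ T; or x ∈ A ∩ T. In each case x ∈ A, so A ∩ (A ∪ T) ⊆ A.

Reverse inclusion. Let x ∈ A. Then either x ∈ A and x ∉ T; or x ∈ A ∩ T. In each case x ∈ A ∩ (A ∪ T), so A ⊆ A ∩ (A ∪ T).

Both inclusions hold.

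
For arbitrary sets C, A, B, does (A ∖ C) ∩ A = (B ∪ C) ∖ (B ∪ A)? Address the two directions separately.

Neither inclusion holds.

Forward inclusion. This inclusion fails. Take C = ∅, A = {1}, B = ∅; then 1 ∈ (A ∖ C) ∩ A but 1 ∉ (B ∪ C) ∖ (B ∪ A).

Reverse inclusion. This inclusion fails. Take C = {1}, A = ∅, B = ∅; then 1 ∈ (B ∪ C) ∖ (B ∪ A) but 1 ∉ (A ∖ C) ∩ A.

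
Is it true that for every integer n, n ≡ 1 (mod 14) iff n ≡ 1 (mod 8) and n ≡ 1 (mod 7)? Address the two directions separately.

Forward direction. This fails: n = 43 gives 43 ≡ 1 (mod 14) but 43 ≡ 3 (mod 8), so the conjunction on the right does not hold.

Converse. If n ≡ 1 (mod 8) and n ≡ 1 (mod 7), then by the Chinese remainder theorem n ≡ 1 (mod 56). Since 1 ≡ 1 (mod 14) and 14 ∣ 56, we get n ≡ 1 (mod 14).

The forward direction fails; the converse holds.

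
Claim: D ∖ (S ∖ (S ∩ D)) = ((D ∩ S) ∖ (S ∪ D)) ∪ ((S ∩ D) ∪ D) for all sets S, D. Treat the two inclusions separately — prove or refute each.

Both inclusions hold; the sets are equal.

(⟸) Let x ∈ ((D ∩ S) ∖ (S ∪ D)) ∪ ((S ∩ D) ∪ D). Then either x ∈ D and x ∉ S; or x ∈ S ∩ D. In each case x ∈ D ∖ (S ∖ (S ∩ D)), so ((D ∩ S) ∖ (S ∪ D)) ∪ ((S ∩ D) ∪ D) ⊆ D ∖ (S ∖ (S ∩ D)).

(⟹) Let x ∈ D ∖ (S ∖ (S ∩ D)). Then either x ∈ D and x ∉ S; or x ∈ S ∩ D. In each case x ∈ ((D ∩ S) ∖ (S ∪ D)) ∪ ((S ∩ D) ∪ D), so D ∖ (S ∖ (S ∩ D)) ⊆ ((D ∩ S) ∖ (S ∪ D)) ∪ ((S ∩ D) ∪ D).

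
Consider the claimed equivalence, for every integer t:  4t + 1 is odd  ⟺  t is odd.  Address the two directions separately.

(⇐) Suppose t is odd. Since 4 is even, 4t is even for every t, so 4t + 1 has the same parity as 1, which is odd. Hence 4t + 1 is odd.

(⇒) This fails: take t = 6. Then 4t + 1 = 25, which is odd, yet t = 6 is even, not odd.

Only the reverse direction holds.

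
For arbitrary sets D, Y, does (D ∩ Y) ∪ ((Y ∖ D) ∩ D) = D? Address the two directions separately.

Forward inclusion. Let x ∈ (D ∩ Y) ∪ ((Y ∖ D) ∩ D). Then x ∈ D ∩ Y, from which x ∈ D.

Reverse inclusion. This inclusion fails. Take D = {1}, Y = ∅; then 1 ∈ D but 1 ∉ (D ∩ Y) ∪ ((Y ∖ D) ∩ D).

Only the forward inclusion holds.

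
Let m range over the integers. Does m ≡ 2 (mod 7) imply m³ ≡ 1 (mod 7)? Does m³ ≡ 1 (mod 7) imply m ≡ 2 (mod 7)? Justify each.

The forward direction holds; the converse fails.

Forward direction. Suppose m ≡ 2 (mod 7). Write m = 7j + 2. Then (7j + 2)³ = 343j³ + 294j² + 84j + 8 = 7(49j³ + 42j² + 12j + 1) + 1, so m³ ≡ 1 (mod 7).

Converse. This fails: take m = 1. Then 1³ = 1 ≡ 1 (mod 7), yet 1 ≡ 1 (mod 7), not 2.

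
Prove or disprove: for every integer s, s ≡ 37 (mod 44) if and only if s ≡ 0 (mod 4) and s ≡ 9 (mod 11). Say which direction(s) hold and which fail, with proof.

(⟹) This fails: s = 37 gives 37 ≡ 37 (mod 44) but 37 ≡ 1 (mod 4), so the conjunction on the right does not hold.

(⟸) This fails: s = 20 satisfies both congruences on the right (20 ≡ 0 mod 4 and 20 ≡ 9 mod 11) yet 20 ≡ 20 (mod 44), not 37.

Both directions fail.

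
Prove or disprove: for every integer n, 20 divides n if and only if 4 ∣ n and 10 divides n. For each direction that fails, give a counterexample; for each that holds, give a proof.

(⟹) If 20 ∣ n, write n = 20q. Since 20 = 5·4, n = 4·(5q), so 4 ∣ n; and since 20 = 2·10, n = 10·(2q), so 10 ∣ n.

(⟸) Suppose 4 ∣ n and 10 ∣ n. Any common multiple of 4 and 10 is a multiple of their lcm; here lcm(4, 10) = 4·10/gcd(4, 10) = 40/2 = 20, so 20 ∣ n.

Both directions hold.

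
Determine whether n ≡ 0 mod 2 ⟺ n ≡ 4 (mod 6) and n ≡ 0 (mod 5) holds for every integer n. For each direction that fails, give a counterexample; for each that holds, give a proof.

(⇐) If n ≡ 4 (mod 6) and n ≡ 0 (mod 5), then by the Chinese remainder theorem n ≡ 10 (mod 30). Since 10 ≡ 0 (mod 2) and 2 ∣ 30, we get n ≡ 0 (mod 2).

(⇒) This fails: n = 0 gives 0 ≡ 0 (mod 2) but 0 ≡ 0 (mod 6), so the conjunction on the right does not hold.

Only the reverse direction holds.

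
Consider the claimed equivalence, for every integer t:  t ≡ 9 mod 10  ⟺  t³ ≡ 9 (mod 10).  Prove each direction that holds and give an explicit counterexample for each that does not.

(⇒) Suppose t ≡ 9 mod 10. Write t = 10j + 9. Then (10j + 9)³ = 1000j³ + 2700j² + 2430j + 729 = 10(100j³ + 270j² + 243j + 72) + 9, so t³ ≡ 9 (mod 10).

(⇐) For the converse, argue contrapositively. If t ≢ 9 (mod 10), then t is congruent to one of 0, 1, 2, 3, 4, 5, 6, 7, 8 modulo 10, and these give t³ ≡ 0, 1, 8, 7, 4, 5, 6, 3, 2 respectively — never 9.

The biconditional holds.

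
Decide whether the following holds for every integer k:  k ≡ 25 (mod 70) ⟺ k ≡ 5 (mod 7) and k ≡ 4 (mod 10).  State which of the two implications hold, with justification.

[⇒] This fails: k = 25 gives 25 ≡ 25 (mod 70) but 25 ≡ 4 (mod 7), so the conjunction on the right does not hold.

[⇐] This fails: k = 54 satisfies both congruences on the right (54 ≡ 5 mod 7 and 54 ≡ 4 mod 10) yet 54 ≡ 54 (mod 70), not 25.

(⇒) fails and (⇐) fails.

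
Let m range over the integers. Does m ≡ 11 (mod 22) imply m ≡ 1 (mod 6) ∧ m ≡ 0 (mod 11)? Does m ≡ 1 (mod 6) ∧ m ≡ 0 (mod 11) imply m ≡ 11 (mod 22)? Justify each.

Forward direction. This fails: m = 33 gives 33 ≡ 11 (mod 22) but 33 ≡ 3 (mod 6), so the conjunction on the right does not hold.

Converse. If m ≡ 1 (mod 6) and m ≡ 0 (mod 11), then by the Chinese remainder theorem m ≡ 55 (mod 66). Since 55 ≡ 11 (mod 22) and 22 ∣ 66, we get m ≡ 11 (mod 22).

The forward direction fails; the converse holds.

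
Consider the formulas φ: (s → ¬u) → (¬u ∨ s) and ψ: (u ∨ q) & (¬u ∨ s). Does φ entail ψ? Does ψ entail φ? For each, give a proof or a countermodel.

Not equivalent: only (⇐) holds.

(⇒) This fails. Under u = F, q = F, s = F, the left side is true but the right side is false.

(⇐) Assume the antecedent. If u is true, the antecedent forces (u = T, q = F, s = T) or (u = T, q = T, s = T), and (s → ¬u) → (¬u ∨ s) holds there. If u is false, (s → ¬u) → (¬u ∨ s) reduces to true regardless of the other variables. Either way (s → ¬u) → (¬u ∨ s) holds.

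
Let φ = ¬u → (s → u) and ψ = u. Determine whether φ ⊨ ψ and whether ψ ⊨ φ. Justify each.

The forward direction fails; the converse holds.

(→) This fails. Under u = F, s = F, the left side is true but the right side is false.

(←) Assume the antecedent. If u is true, ¬u → (s → u) reduces to true regardless of the other variables. If u is false, the antecedent cannot hold. Either way ¬u → (s → u) holds.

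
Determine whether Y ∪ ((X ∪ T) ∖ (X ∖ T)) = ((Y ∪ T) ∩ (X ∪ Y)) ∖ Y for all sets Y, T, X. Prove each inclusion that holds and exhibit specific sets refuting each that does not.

Forward inclusion. This inclusion fails. Take Y = {1}, T = ∅, X = ∅; then 1 ∈ Y ∪ ((X ∪ T) ∖ (X ∖ T)) but 1 ∉ ((Y ∪ T) ∩ (X ∪ Y)) ∖ Y.

Reverse inclusion. Let x ∈ ((Y ∪ T) ∩ (X ∪ Y)) ∖ Y. Then x ∈ T ∩ X and x ∉ Y, from which x ∈ Y ∪ ((X ∪ T) ∖ (X ∖ T)).

The sets are not equal: only the reverse inclusion holds.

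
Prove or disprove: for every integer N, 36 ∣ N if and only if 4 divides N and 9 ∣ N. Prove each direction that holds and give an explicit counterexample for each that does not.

Equivalent; both directions hold.

[⇐] Suppose 4 ∣ N and 9 ∣ N. Any common multiple of 4 and 9 is a multiple of their lcm; here gcd(4, 9) = 1, so lcm(4, 9) = 4·9 = 36, so 36 ∣ N.

[⇒] If 36 ∣ N, write N = 36q. Since 36 = 9·4, N = 4·(9q), so 4 ∣ N; and since 36 = 4·9, N = 9·(4q), so 9 ∣ N.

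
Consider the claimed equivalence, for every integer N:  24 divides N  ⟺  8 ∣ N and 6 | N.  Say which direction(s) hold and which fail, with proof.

Equivalent; both directions hold.

(→) If 24 ∣ N, write N = 24q. Since 24 = 3·8, N = 8·(3q), so 8 ∣ N; and since 24 = 4·6, N = 6·(4q), so 6 ∣ N.

(←) Suppose 8 ∣ N and 6 ∣ N. Any common multiple of 8 and 6 is a multiple of their lcm; here lcm(8, 6) = 8·6/gcd(8, 6) = 48/2 = 24, so 24 ∣ N.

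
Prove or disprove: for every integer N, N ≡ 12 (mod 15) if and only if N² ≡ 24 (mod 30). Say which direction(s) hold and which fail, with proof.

Neither implication holds.

Forward direction. This fails: take N = 27. Then 27 ≡ 12 (mod 15), but 27² = 729 ≡ 9 (mod 30), not 24.

Converse. This fails: take N = 18. Then 18² = 324 ≡ 24 (mod 30), yet 18 ≡ 3 (mod 15), not 12.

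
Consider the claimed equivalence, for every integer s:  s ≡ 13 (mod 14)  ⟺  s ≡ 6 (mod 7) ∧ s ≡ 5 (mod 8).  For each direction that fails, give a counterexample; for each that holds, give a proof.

Forward direction. This fails: s = 41 gives 41 ≡ 13 (mod 14) but 41 ≡ 1 (mod 8), so the conjunction on the right does not hold.

Converse. If s ≡ 6 (mod 7) and s ≡ 5 (mod 8), then by the Chinese remainder theorem s ≡ 13 (mod 56). Since 13 ≡ 13 (mod 14) and 14 ∣ 56, we get s ≡ 13 (mod 14).

The forward direction fails; the converse holds.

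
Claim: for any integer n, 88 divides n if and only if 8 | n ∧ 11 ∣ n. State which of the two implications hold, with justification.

Both directions hold; the statement is true.

Forward direction. If 88 ∣ n, write n = 88q. Since 88 = 11·8, n = 8·(11q), so 8 ∣ n; and since 88 = 8·11, n = 11·(8q), so 11 ∣ n.

Converse. Suppose 8 ∣ n and 11 ∣ n. Any common multiple of 8 and 11 is a multiple of their lcm; here gcd(8, 11) = 1, so lcm(8, 11) = 8·11 = 88, so 88 ∣ n.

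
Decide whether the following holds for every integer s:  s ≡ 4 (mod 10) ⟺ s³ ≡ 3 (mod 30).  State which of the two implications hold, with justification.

(⇒) fails and (⇐) fails.

Forward direction. This fails: take s = 4. Then 4 ≡ 4 (mod 10), but 4³ = 64 ≡ 4 (mod 30), not 3.

Converse. This fails: take s = 27. Then 27³ = 19683 ≡ 3 (mod 30), yet 27 ≡ 7 (mod 10), not 4.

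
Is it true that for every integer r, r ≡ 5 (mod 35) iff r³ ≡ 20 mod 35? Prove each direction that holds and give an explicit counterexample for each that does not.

(⇒) holds; (⇐) fails.

(⟹) Suppose r ≡ 5 (mod 35). Write r = 35j + 5. Then (35j + 5)³ = 42875j³ + 18375j² + 2625j + 125 = 35(1225j³ + 525j² + 75j + 3) + 20, so r³ ≡ 20 (mod 35).

(⟸) This fails: take r = 10. Then 10³ = 1000 ≡ 20 (mod 35), yet 10 ≡ 10 (mod 35), not 5.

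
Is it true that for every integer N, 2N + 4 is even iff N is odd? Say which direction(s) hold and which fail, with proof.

(←) Suppose N is odd. Since 2 is even, 2N is even for every N, so 2N + 4 has the same parity as 4, which is even. Hence 2N + 4 is even.

(→) This fails: take N = 4. Then 2N + 4 = 12, which is even, yet N = 4 is even, not odd.

Only the reverse direction holds.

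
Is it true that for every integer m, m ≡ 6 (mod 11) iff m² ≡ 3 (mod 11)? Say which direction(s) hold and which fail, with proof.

Only the forward implication holds.

[⇒] Suppose m ≡ 6 (mod 11). Write m = 11j + 6. Then (11j + 6)² = 121j² + 132j + 36 = 11(11j² + 12j + 3) + 3, so m² ≡ 3 (mod 11).

[⇐] This fails: take m = 5. Then 5² = 25 ≡ 3 (mod 11), yet 5 ≡ 5 (mod 11), not 6.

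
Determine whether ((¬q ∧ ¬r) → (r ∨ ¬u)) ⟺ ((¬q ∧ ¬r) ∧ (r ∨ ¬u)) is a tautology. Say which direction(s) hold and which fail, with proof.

Not equivalent: only (⇐) holds.

[⇐] Assume the antecedent. If r is true, the antecedent cannot hold. If r is false, the antecedent forces (r = F, q = F, u = F), and (¬q ∧ ¬r) → (r ∨ ¬u) holds there. Either way (¬q ∧ ¬r) → (r ∨ ¬u) holds.

[⇒] This fails. Under r = T, q = F, u = F, the left side is true but the right side is false.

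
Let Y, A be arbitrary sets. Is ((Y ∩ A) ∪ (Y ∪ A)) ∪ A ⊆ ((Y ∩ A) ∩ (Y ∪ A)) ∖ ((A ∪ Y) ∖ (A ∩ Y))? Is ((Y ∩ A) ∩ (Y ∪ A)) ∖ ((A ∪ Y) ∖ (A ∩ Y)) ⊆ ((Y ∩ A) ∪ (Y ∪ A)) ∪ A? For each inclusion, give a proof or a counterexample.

(⟸) Let x ∈ ((Y ∩ A) ∩ (Y ∪ A)) ∖ ((A ∪ Y) ∖ (A ∩ Y)). Then x ∈ Y ∩ A, from which x ∈ ((Y ∩ A) ∪ (Y ∪ A)) ∪ A.

(⟹) This inclusion fails. Take Y = {1}, A = ∅; then 1 ∈ ((Y ∩ A) ∪ (Y ∪ A)) ∪ A but 1 ∉ ((Y ∩ A) ∩ (Y ∪ A)) ∖ ((A ∪ Y) ∖ (A ∩ Y)).

The sets are not equal: only the reverse inclusion holds.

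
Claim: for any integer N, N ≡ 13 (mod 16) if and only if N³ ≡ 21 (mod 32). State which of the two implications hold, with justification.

(⇒) fails; (⇐) holds.

Forward direction. This fails: take N = 29. Then 29 ≡ 13 (mod 16), but 29³ = 24389 ≡ 5 (mod 32), not 21.

Converse. The residues r modulo 32 with r³ ≡ 21 (mod 32) are exactly {13}, and each is ≡ 13 (mod 16).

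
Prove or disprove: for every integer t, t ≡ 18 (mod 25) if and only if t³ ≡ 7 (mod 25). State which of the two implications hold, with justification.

Both implications hold.

Forward direction. Suppose t ≡ 18 (mod 25). Write t = 25j + 18. Then (25j + 18)³ = 15625j³ + 33750j² + 24300j + 5832 = 25(625j³ + 1350j² + 972j + 233) + 7, so t³ ≡ 7 (mod 25).

Converse. Suppose t³ ≡ 7 (mod 25). The only residue r in {0, …, 24} with r³ ≡ 7 (mod 25) is r = 18, so t ≡ 18 (mod 25).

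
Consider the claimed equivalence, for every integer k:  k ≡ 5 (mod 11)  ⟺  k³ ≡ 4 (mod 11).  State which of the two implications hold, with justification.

(⇒) Suppose k ≡ 5 (mod 11). Write k = 11j + 5. Then (11j + 5)³ = 1331j³ + 1815j² + 825j + 125 = 11(121j³ + 165j² + 75j + 11) + 4, so k³ ≡ 4 (mod 11).

(⇐) For the converse, argue contrapositively. If k ≢ 5 (mod 11), then k is congruent to one of 0, 1, 2, 3, 4, 6, 7, 8, 9, 10 modulo 11, and these give k³ ≡ 0, 1, 8, 5, 9, 7, 2, 6, 3, 10 respectively — never 4.

Both directions hold; the statement is true.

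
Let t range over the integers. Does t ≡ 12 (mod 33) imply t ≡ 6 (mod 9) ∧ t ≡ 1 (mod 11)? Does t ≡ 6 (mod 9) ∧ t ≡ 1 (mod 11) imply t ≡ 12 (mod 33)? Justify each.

[⇒] This fails: t = 12 gives 12 ≡ 12 (mod 33) but 12 ≡ 3 (mod 9), so the conjunction on the right does not hold.

[⇐] Conversely, if t ≡ 6 (mod 9) and t ≡ 1 (mod 11), then by the Chinese remainder theorem t ≡ 78 (mod 99). Since 78 ≡ 12 (mod 33) and 33 ∣ 99, we get t ≡ 12 (mod 33).

(⇒) fails; (⇐) holds.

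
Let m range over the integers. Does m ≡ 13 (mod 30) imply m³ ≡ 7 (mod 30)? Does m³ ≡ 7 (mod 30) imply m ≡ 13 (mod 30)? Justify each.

(→) Suppose m ≡ 13 (mod 30). Write m = 30j + 13. Then (30j + 13)³ = 27000j³ + 35100j² + 15210j + 2197 = 30(900j³ + 1170j² + 507j + 73) + 7, so m³ ≡ 7 (mod 30).

(←) Conversely, suppose m³ ≡ 7 (mod 30). The only residue r in {0, …, 29} with r³ ≡ 7 (mod 30) is r = 13, so m ≡ 13 (mod 30).

Both implications hold.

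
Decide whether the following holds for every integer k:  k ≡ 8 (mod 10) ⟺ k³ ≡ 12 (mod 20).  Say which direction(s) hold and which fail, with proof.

Both implications hold.

[⇐] The residues r modulo 20 with r³ ≡ 12 (mod 20) are exactly {8, 18}, and each is ≡ 8 (mod 10).

[⇒] Suppose k ≡ 8 (mod 10). Working modulo 20, k ∈ {8, 18}; for each such r, r³ ≡ 12 (mod 20).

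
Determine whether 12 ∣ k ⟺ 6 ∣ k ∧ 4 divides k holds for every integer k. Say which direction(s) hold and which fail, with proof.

(⇒) If 12 ∣ k, write k = 12q. Since 12 = 2·6, k = 6·(2q), so 6 ∣ k; and since 12 = 3·4, k = 4·(3q), so 4 ∣ k.

(⇐) Suppose 6 ∣ k and 4 ∣ k. Any common multiple of 6 and 4 is a multiple of their lcm; here lcm(6, 4) = 6·4/gcd(6, 4) = 24/2 = 12, so 12 ∣ k.

The biconditional holds.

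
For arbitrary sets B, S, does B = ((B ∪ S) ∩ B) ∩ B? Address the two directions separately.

The two sets are equal.

(⟸) Let x ∈ ((B ∪ S) ∩ B) ∩ B. Then either x ∈ B and x ∉ S; or x ∈ B ∩ S. In each case x ∈ B, so ((B ∪ S) ∩ B) ∩ B ⊆ B.

(⟹) Let x ∈ B. Then either x ∈ B and x ∉ S; or x ∈ B ∩ S. In each case x ∈ ((B ∪ S) ∩ B) ∩ B, so B ⊆ ((B ∪ S) ∩ B) ∩ B.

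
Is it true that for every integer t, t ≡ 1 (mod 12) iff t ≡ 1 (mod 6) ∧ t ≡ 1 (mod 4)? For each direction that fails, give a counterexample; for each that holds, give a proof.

Equivalent; both directions hold.

Forward direction. Suppose t ≡ 1 (mod 12); write t = 12j + 1. Since 6 ∣ 12, reducing mod 6 gives t ≡ 1 (mod 6); since 4 ∣ 12, reducing mod 4 gives t ≡ 1 (mod 4).

Converse. If t ≡ 1 (mod 6) and t ≡ 1 (mod 4), then by the Chinese remainder theorem t ≡ 1 (mod 12). This is exactly t ≡ 1 (mod 12).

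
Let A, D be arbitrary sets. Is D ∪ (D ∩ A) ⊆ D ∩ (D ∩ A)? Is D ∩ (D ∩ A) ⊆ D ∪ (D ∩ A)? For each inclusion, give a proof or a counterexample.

(⟹) This inclusion fails. Take A = ∅, D = {1}; then 1 ∈ D ∪ (D ∩ A) but 1 ∉ D ∩ (D ∩ A).

(⟸) Let x ∈ D ∩ (D ∩ A). Then x ∈ A ∩ D, from which x ∈ D ∪ (D ∩ A).

The sets are not equal: only the reverse inclusion holds.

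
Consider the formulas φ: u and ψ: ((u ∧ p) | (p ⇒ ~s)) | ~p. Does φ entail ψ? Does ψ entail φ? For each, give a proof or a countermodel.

(⇐) This fails. Under p = F, s = F, u = F, the left side is false but the right side is true.

(⇒) Assume the antecedent. If p is true, the antecedent forces (p = T, s = F, u = T) or (p = T, s = T, u = T), and ((u ∧ p) | (p ⇒ ~s)) | ~p holds there. If p is false, ((u ∧ p) | (p ⇒ ~s)) | ~p reduces to true regardless of the other variables. Either way ((u ∧ p) | (p ⇒ ~s)) | ~p holds.

(⇒) holds; (⇐) fails.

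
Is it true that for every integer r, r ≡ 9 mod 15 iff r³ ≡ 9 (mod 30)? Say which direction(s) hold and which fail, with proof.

Only the converse holds.

Forward direction. This fails: take r = 24. Then 24 ≡ 9 (mod 15), but 24³ = 13824 ≡ 24 (mod 30), not 9.

Converse. The residues r modulo 30 with r³ ≡ 9 (mod 30) are exactly {9}, and each is ≡ 9 (mod 15).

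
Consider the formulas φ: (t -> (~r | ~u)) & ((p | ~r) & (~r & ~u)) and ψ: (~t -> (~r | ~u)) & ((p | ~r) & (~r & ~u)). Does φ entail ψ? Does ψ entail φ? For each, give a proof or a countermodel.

(→) Assume the antecedent. If t is true, the antecedent forces (r = F, t = T, u = F, p = F) or (r = F, t = T, u = F, p = T), and the consequent holds there. If t is false, the antecedent forces (r = F, t = F, u = F, p = F) or (r = F, t = F, u = F, p = T), and the consequent holds there. Either way the consequent holds.

(←) Assume the antecedent. If t is true, the antecedent forces (r = F, t = T, u = F, p = F) or (r = F, t = T, u = F, p = T), and the consequent holds there. If t is false, the antecedent forces (r = F, t = F, u = F, p = F) or (r = F, t = F, u = F, p = T), and the consequent holds there. Either way the consequent holds.

Both directions hold.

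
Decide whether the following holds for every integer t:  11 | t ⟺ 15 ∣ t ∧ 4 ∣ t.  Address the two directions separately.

(⇒) This fails: take t = 11. Certainly 11 ∣ 11, but 15 ∤ 11.

(⇐) This fails: take t = 60. Both 15 ∣ 60 and 4 ∣ 60, yet 60 is not a multiple of 11 (since 60 = 5·11 + 5), so 11 ∤ 60.

Neither implication holds.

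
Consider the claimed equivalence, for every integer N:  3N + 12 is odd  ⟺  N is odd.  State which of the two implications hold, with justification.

Both directions hold; the statement is true.

Forward direction. Suppose 3N + 12 is odd. Since 3 is odd, 3N and N have the same parity, so 3N + 12 ≡ N + 12 (mod 2). As 12 is even, 3N + 12 is odd exactly when N is odd. Thus N is odd.

Converse. Suppose N is odd; write N = 2j + 1. Then 3N + 12 = 3·(2j + 1) + 12 = 2·3j + 15, which is odd.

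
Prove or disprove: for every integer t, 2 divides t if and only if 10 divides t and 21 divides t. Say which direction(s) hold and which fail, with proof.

(⇐) Suppose 10 ∣ t and 21 ∣ t. Any common multiple of 10 and 21 is a multiple of their lcm; here gcd(10, 21) = 1, so lcm(10, 21) = 10·21 = 210, so 210 ∣ t. Since 2 ∣ 210, it follows that 2 ∣ t.

(⇒) This fails: take t = 2. Certainly 2 ∣ 2, but 10 ∤ 2.

Only the converse holds.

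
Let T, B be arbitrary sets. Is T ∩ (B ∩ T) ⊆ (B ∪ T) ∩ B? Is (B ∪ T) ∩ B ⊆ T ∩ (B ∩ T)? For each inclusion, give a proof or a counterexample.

(⟹) Let x ∈ T ∩ (B ∩ T). Then x ∈ T ∩ B, from which x ∈ (B ∪ T) ∩ B.

(⟸) This inclusion fails. Take T = ∅, B = {1}; then 1 ∈ (B ∪ T) ∩ B but 1 ∉ T ∩ (B ∩ T).

The sets are not equal: only the forward inclusion holds.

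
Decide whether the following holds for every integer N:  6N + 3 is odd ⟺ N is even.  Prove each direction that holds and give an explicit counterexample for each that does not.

Only the reverse direction holds.

(→) This fails: take N = 7. Then 6N + 3 = 45, which is odd, yet N = 7 is odd, not even.

(←) Suppose N is even. Since 6 is even, 6N is even for every N, so 6N + 3 has the same parity as 3, which is odd. Hence 6N + 3 is odd.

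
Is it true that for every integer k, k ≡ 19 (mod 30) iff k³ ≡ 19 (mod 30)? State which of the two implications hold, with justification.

(←) Suppose k³ ≡ 19 (mod 30). The only residue r in {0, …, 29} with r³ ≡ 19 (mod 30) is r = 19, so k ≡ 19 (mod 30).

(→) Suppose k ≡ 19 (mod 30). Write k = 30j + 19. Then (30j + 19)³ = 27000j³ + 51300j² + 32490j + 6859 = 30(900j³ + 1710j² + 1083j + 228) + 19, so k³ ≡ 19 (mod 30).

The biconditional holds.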